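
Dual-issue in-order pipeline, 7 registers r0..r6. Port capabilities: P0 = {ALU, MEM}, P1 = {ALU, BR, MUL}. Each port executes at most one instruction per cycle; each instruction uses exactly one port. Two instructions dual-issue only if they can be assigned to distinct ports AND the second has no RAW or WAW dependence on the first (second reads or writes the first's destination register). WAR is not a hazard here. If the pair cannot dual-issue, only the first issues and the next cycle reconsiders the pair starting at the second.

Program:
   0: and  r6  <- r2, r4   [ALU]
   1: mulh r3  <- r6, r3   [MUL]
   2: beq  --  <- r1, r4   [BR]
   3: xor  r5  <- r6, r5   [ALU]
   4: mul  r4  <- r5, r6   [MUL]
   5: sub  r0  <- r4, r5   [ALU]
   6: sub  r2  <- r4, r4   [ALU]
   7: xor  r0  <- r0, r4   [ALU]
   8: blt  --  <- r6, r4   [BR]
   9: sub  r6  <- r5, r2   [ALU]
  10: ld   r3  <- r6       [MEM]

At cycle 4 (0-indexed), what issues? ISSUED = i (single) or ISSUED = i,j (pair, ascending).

t=0 i0:and ; RAW r6
t=1 i1:mulh ; no-port MUL/BR
t=2 i2,i3:beq;xor ; 2-wide
t=3 i4:mul ; RAW r4
t=4 i5,i6:sub;sub ; 2-wide
t=5 i7,i8:xor;blt ; 2-wide
t=6 i9:sub ; RAW r6
t=7 i10:ld ; tail

ISSUED = 5,6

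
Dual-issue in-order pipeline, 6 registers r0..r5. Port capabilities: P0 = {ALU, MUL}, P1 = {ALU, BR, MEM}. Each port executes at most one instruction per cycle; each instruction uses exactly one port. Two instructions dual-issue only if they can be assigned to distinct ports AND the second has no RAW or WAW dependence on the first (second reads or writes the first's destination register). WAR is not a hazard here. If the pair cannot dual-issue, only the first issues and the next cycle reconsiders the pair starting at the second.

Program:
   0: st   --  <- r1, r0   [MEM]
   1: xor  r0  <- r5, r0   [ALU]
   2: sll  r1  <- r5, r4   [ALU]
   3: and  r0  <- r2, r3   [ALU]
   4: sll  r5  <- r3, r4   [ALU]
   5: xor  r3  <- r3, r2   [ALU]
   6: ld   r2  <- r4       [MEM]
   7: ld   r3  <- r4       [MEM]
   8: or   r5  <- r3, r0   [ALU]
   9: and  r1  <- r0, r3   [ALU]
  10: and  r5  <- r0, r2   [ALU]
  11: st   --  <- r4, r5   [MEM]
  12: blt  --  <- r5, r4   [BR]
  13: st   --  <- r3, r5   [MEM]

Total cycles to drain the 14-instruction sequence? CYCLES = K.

#0 head=0: st xor i0/i1 dual
#1 head=2: sll and i2/i3 dual
#2 head=4: sll xor i4/i5 dual
#3 head=6: ld i6 no-port MEM/MEM
#4 head=7: ld i7 RAW r3
#5 head=8: or and i8/i9 dual
#6 head=10: and i10 RAW r5
#7 head=11: st i11 no-port MEM/BR
#8 head=12: blt i12 no-port BR/MEM
#9 head=13: st i13 tail

CYCLES = 10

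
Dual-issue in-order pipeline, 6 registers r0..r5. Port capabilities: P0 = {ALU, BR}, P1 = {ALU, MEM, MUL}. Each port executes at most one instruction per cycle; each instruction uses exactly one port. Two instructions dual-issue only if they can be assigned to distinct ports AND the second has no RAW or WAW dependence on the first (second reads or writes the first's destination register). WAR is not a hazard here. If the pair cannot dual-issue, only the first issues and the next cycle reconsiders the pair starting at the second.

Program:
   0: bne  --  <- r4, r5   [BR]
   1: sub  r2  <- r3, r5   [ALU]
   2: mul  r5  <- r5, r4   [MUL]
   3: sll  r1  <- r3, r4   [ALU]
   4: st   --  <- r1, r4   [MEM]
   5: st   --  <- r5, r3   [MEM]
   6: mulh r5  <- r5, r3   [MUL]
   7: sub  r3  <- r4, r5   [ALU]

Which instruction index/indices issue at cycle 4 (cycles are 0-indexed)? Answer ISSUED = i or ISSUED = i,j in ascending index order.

c0: i0&i1 bne.BR;sub.ALU  pair
c1: i2&i3 mul.MUL;sll.ALU  pair
c2: i4 st.MEM  no-port MEM/MEM
c3: i5 st.MEM  no-port MEM/MUL
c4: i6 mulh.MUL  RAW r5
c5: i7 sub.ALU  tail

ISSUED = 6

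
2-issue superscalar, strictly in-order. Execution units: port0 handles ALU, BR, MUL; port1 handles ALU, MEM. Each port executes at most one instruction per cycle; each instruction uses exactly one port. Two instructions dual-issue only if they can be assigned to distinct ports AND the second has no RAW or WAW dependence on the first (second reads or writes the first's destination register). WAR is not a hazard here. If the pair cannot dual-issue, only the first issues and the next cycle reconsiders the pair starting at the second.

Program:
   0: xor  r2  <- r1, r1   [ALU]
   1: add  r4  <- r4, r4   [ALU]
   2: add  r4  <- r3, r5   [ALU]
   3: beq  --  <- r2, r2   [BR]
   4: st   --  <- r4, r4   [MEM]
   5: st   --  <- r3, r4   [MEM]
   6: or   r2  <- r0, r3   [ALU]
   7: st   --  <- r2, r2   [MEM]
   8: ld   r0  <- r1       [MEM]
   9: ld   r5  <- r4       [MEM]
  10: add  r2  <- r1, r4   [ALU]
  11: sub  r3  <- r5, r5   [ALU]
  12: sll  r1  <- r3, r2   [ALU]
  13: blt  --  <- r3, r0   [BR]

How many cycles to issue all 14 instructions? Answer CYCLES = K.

t=0 i0&i1:xor;add ; dual
t=1 i2&i3:add;beq ; dual
t=2 i4:st ; no-port MEM/MEM
t=3 i5&i6:st;or ; dual
t=4 i7:st ; no-port MEM/MEM
t=5 i8:ld ; no-port MEM/MEM
t=6 i9&i10:ld;add ; dual
t=7 i11:sub ; RAW r3
t=8 i12&i13:sll;blt ; dual

CYCLES = 9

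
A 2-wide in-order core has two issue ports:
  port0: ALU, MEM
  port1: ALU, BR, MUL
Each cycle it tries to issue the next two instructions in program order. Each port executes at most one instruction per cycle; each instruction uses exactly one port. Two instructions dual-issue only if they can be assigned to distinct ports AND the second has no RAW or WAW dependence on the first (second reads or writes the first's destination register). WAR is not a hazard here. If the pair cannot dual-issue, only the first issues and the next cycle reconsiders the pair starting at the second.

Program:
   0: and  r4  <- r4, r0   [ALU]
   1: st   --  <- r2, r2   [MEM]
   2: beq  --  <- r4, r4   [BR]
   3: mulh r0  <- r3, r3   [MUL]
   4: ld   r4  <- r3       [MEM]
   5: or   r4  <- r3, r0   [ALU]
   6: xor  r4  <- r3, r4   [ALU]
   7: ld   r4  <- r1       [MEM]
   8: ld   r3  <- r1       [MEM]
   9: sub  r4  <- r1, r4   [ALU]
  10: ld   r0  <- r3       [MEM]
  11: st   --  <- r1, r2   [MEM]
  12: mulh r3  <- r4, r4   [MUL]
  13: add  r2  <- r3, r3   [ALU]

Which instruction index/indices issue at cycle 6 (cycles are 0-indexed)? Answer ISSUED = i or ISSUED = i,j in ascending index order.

[0] i0/i1  and/st  -- 2-wide
[1] i2  beq  -- no-port BR/MUL
[2] i3/i4  mulh/ld  -- 2-wide
[3] i5  or  -- RAW+WAW r4
[4] i6  xor  -- WAW r4
[5] i7  ld  -- no-port MEM/MEM
[6] i8/i9  ld/sub  -- 2-wide
[7] i10  ld  -- no-port MEM/MEM
[8] i11/i12  st/mulh  -- 2-wide
[9] i13  add  -- tail

ISSUED = 8,9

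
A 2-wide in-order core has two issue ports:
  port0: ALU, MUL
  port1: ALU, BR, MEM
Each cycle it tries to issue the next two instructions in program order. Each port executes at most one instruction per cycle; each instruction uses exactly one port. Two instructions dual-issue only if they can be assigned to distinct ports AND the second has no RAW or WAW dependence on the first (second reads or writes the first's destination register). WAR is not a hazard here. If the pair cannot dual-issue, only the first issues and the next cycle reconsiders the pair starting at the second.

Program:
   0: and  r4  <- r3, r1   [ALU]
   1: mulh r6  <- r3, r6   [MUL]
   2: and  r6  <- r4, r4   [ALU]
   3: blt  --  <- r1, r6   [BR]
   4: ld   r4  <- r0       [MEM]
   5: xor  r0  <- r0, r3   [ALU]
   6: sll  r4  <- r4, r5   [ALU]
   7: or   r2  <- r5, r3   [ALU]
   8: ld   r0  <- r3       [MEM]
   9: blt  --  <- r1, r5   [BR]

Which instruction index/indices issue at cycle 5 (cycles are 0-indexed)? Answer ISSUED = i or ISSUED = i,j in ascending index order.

ISSUED = 8

[0] i0+i1  and/mulh  -- 2-wide
[1] i2  and  -- RAW r6
[2] i3  blt  -- no-port BR/MEM
[3] i4+i5  ld/xor  -- 2-wide
[4] i6+i7  sll/or  -- 2-wide
[5] i8  ld  -- no-port MEM/BR
[6] i9  blt  -- tail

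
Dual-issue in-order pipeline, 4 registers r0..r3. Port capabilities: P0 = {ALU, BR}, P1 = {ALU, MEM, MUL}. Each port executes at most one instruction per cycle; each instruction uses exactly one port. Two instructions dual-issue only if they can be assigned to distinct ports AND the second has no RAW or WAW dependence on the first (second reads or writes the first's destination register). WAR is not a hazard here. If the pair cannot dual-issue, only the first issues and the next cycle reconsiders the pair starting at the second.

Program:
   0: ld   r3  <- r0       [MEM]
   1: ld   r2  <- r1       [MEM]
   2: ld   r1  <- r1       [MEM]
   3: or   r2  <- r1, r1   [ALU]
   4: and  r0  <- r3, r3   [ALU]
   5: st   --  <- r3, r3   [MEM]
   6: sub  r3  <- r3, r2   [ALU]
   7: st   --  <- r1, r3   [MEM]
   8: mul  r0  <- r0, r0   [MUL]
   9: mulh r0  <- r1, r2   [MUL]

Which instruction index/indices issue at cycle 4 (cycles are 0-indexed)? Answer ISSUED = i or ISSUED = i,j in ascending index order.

#0 head=0: ld.MEM i0 no-port MEM/MEM
#1 head=1: ld.MEM i1 no-port MEM/MEM
#2 head=2: ld.MEM i2 RAW r1
#3 head=3: or.ALU+and.ALU i3/i4 dual
#4 head=5: st.MEM+sub.ALU i5/i6 dual
#5 head=7: st.MEM i7 no-port MEM/MUL
#6 head=8: mul.MUL i8 no-port MUL/MUL
#7 head=9: mulh.MUL i9 tail

ISSUED = 5,6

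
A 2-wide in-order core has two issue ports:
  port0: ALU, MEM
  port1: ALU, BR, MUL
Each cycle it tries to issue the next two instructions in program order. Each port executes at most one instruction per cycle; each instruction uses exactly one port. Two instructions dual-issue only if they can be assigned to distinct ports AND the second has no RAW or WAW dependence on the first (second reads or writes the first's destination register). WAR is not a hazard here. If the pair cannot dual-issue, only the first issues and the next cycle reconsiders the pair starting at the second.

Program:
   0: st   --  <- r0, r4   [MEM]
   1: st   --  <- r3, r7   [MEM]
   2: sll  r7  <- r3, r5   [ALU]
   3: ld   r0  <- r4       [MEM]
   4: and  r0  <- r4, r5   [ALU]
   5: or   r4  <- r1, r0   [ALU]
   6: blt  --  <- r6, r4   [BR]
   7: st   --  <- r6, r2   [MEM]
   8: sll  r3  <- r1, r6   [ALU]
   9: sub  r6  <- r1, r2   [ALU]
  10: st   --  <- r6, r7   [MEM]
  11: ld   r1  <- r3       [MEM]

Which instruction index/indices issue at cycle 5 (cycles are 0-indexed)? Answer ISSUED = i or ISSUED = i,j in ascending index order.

[0] i0  st.MEM  -- no-port MEM/MEM
[1] i1+i2  st.MEM+sll.ALU  -- pair
[2] i3  ld.MEM  -- WAW r0
[3] i4  and.ALU  -- RAW r0
[4] i5  or.ALU  -- RAW r4
[5] i6+i7  blt.BR+st.MEM  -- pair
[6] i8+i9  sll.ALU+sub.ALU  -- pair
[7] i10  st.MEM  -- no-port MEM/MEM
[8] i11  ld.MEM  -- tail

ISSUED = 6,7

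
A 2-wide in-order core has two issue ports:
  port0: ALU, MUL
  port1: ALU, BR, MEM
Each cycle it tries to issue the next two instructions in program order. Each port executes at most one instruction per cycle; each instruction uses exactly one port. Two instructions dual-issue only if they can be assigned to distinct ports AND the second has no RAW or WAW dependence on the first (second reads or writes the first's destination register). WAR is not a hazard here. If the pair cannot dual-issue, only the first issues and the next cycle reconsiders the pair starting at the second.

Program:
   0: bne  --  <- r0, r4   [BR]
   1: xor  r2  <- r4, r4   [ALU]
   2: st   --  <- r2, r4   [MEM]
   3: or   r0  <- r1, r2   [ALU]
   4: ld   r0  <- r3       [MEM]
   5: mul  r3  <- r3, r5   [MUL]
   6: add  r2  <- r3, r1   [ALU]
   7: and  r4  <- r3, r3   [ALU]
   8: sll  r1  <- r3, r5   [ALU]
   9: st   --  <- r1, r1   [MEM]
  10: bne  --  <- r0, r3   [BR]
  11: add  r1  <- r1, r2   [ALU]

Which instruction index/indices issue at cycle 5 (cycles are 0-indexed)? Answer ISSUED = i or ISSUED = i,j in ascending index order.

t=0 i0,i1:bne/xor ; 2-wide
t=1 i2,i3:st/or ; 2-wide
t=2 i4,i5:ld/mul ; 2-wide
t=3 i6,i7:add/and ; 2-wide
t=4 i8:sll ; RAW r1
t=5 i9:st ; no-port MEM/BR
t=6 i10,i11:bne/add ; 2-wide

ISSUED = 9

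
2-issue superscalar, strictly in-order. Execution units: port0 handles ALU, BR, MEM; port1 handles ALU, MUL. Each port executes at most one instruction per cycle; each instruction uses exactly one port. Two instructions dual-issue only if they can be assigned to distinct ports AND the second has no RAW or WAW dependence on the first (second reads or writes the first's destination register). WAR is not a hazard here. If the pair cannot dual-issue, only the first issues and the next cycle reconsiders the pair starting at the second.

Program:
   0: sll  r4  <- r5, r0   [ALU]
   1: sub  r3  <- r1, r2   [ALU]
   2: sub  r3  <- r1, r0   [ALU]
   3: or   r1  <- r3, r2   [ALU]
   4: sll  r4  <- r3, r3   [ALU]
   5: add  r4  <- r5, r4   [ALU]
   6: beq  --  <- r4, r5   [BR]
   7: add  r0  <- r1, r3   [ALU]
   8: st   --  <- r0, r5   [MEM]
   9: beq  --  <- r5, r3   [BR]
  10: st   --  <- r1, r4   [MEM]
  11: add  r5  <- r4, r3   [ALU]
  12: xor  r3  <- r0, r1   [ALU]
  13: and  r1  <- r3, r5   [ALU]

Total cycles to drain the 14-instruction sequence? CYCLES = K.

#0 head=0: sll/sub i0&i1 pair
#1 head=2: sub i2 RAW r3
#2 head=3: or/sll i3&i4 pair
#3 head=5: add i5 RAW r4
#4 head=6: beq/add i6&i7 pair
#5 head=8: st i8 no-port MEM/BR
#6 head=9: beq i9 no-port BR/MEM
#7 head=10: st/add i10&i11 pair
#8 head=12: xor i12 RAW r3
#9 head=13: and i13 tail

CYCLES = 10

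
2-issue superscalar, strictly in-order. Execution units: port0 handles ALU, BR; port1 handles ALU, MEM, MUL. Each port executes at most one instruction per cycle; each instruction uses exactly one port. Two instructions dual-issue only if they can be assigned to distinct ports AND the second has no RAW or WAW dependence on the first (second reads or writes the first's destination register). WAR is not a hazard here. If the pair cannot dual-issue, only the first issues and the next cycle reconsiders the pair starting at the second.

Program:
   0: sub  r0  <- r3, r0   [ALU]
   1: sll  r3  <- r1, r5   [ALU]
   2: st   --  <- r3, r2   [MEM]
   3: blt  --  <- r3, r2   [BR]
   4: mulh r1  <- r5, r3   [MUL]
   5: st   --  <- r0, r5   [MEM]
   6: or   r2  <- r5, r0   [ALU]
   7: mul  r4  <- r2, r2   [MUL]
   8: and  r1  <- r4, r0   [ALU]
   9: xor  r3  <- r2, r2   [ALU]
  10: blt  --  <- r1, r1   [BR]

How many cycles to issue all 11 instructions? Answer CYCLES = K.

#0 head=0: sub.ALU;sll.ALU i0+i1 pair
#1 head=2: st.MEM;blt.BR i2+i3 pair
#2 head=4: mulh.MUL i4 no-port MUL/MEM
#3 head=5: st.MEM;or.ALU i5+i6 pair
#4 head=7: mul.MUL i7 RAW r4
#5 head=8: and.ALU;xor.ALU i8+i9 pair
#6 head=10: blt.BR i10 tail

CYCLES = 7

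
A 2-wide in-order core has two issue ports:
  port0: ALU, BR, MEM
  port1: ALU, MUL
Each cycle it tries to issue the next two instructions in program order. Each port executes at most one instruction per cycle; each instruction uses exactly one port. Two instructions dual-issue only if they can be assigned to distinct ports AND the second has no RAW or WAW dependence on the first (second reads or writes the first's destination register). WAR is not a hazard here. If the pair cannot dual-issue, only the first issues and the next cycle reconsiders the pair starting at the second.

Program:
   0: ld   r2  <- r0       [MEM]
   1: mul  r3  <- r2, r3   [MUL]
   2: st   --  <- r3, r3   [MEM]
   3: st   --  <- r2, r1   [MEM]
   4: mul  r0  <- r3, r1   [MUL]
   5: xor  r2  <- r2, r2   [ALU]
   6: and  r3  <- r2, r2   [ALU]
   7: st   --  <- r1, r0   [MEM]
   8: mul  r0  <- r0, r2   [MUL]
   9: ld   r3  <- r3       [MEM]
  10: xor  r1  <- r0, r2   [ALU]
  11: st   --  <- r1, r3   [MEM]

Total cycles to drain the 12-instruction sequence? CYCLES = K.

0. ld.MEM @i0  | RAW r2
1. mul.MUL @i1  | RAW r3
2. st.MEM @i2  | no-port MEM/MEM
3. st.MEM/mul.MUL @i3+i4  | dual
4. xor.ALU @i5  | RAW r2
5. and.ALU/st.MEM @i6+i7  | dual
6. mul.MUL/ld.MEM @i8+i9  | dual
7. xor.ALU @i10  | RAW r1
8. st.MEM @i11  | tail

CYCLES = 9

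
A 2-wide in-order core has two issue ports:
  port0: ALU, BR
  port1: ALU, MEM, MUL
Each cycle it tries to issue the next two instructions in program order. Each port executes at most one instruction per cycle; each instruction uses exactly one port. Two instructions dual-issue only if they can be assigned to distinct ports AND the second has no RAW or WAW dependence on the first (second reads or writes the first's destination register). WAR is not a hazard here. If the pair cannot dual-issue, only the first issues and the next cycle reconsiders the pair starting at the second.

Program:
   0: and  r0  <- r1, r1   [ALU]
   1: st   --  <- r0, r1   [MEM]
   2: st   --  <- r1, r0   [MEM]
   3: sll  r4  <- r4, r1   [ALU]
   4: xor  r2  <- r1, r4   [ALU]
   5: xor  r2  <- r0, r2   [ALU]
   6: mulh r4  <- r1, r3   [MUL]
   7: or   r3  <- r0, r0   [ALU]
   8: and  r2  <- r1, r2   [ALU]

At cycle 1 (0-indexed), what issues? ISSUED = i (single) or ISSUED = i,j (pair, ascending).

ISSUED = 1

c0: i0 and.ALU  RAW r0
c1: i1 st.MEM  no-port MEM/MEM
c2: i2/i3 st.MEM/sll.ALU  dual
c3: i4 xor.ALU  RAW+WAW r2
c4: i5/i6 xor.ALU/mulh.MUL  dual
c5: i7/i8 or.ALU/and.ALU  dual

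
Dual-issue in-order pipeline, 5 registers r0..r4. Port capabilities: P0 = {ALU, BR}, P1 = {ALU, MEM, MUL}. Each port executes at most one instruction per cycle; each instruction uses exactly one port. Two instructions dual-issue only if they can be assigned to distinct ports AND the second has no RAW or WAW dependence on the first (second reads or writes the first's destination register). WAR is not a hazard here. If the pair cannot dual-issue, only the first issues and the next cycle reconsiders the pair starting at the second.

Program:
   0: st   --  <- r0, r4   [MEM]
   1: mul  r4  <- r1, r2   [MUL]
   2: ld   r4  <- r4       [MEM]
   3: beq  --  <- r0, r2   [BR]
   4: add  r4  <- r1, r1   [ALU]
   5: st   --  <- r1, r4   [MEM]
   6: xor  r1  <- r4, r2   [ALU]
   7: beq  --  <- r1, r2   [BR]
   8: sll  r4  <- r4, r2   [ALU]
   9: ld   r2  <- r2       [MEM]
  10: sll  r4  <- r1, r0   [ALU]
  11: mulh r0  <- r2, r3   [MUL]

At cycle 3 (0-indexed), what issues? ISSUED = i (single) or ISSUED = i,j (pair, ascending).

c0: i0 st  no-port MEM/MUL
c1: i1 mul  no-port MUL/MEM
c2: i2&i3 ld beq  pair
c3: i4 add  RAW r4
c4: i5&i6 st xor  pair
c5: i7&i8 beq sll  pair
c6: i9&i10 ld sll  pair
c7: i11 mulh  tail

ISSUED = 4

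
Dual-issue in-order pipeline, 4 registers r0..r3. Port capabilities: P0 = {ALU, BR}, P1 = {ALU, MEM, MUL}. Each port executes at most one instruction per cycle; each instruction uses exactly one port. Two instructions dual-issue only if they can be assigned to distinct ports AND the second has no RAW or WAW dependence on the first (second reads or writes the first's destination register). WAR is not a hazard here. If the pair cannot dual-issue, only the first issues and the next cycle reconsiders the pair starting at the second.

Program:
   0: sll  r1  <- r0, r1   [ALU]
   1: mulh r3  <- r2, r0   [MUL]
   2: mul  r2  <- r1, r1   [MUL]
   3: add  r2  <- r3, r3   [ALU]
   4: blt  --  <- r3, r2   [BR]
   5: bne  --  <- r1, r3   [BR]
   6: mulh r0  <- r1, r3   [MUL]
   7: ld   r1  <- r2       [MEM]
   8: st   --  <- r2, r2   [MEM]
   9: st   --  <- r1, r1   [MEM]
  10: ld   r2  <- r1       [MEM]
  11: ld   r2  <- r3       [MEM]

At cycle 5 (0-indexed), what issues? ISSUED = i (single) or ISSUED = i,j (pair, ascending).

ISSUED = 7

t=0 i0+i1:sll mulh ; 2-wide
t=1 i2:mul ; WAW r2
t=2 i3:add ; RAW r2
t=3 i4:blt ; no-port BR/BR
t=4 i5+i6:bne mulh ; 2-wide
t=5 i7:ld ; no-port MEM/MEM
t=6 i8:st ; no-port MEM/MEM
t=7 i9:st ; no-port MEM/MEM
t=8 i10:ld ; no-port MEM/MEM
t=9 i11:ld ; tail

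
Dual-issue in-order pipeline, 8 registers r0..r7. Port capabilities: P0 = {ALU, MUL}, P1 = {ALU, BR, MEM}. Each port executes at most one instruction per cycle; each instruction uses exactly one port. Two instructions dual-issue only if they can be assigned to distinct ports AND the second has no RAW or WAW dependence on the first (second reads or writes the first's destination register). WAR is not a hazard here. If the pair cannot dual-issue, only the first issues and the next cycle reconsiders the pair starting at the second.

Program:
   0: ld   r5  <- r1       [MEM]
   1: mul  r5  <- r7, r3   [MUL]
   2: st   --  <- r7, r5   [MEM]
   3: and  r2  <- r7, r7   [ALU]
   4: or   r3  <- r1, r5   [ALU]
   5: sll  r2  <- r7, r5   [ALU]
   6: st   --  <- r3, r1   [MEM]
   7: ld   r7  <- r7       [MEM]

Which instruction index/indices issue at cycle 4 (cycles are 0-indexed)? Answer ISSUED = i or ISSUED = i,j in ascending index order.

ISSUED = 6

t=0 i0:ld.MEM ; WAW r5
t=1 i1:mul.MUL ; RAW r5
t=2 i2,i3:st.MEM/and.ALU ; 2-wide
t=3 i4,i5:or.ALU/sll.ALU ; 2-wide
t=4 i6:st.MEM ; no-port MEM/MEM
t=5 i7:ld.MEM ; tail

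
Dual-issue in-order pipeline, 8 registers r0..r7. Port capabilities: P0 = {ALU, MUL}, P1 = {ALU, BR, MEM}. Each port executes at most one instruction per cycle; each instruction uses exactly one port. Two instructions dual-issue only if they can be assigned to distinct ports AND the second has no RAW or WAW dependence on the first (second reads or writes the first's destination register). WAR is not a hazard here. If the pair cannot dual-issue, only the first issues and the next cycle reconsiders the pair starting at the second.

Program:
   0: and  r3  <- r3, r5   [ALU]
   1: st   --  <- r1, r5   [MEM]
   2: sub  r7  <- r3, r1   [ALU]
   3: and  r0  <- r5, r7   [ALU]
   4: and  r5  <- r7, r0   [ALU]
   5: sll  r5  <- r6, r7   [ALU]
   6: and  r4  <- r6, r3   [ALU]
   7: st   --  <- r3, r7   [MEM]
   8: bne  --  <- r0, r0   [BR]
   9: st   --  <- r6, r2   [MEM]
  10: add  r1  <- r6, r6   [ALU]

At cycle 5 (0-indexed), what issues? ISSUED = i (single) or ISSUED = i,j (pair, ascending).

#0 head=0: and.ALU+st.MEM i0,i1 2-wide
#1 head=2: sub.ALU i2 RAW r7
#2 head=3: and.ALU i3 RAW r0
#3 head=4: and.ALU i4 WAW r5
#4 head=5: sll.ALU+and.ALU i5,i6 2-wide
#5 head=7: st.MEM i7 no-port MEM/BR
#6 head=8: bne.BR i8 no-port BR/MEM
#7 head=9: st.MEM+add.ALU i9,i10 2-wide

ISSUED = 7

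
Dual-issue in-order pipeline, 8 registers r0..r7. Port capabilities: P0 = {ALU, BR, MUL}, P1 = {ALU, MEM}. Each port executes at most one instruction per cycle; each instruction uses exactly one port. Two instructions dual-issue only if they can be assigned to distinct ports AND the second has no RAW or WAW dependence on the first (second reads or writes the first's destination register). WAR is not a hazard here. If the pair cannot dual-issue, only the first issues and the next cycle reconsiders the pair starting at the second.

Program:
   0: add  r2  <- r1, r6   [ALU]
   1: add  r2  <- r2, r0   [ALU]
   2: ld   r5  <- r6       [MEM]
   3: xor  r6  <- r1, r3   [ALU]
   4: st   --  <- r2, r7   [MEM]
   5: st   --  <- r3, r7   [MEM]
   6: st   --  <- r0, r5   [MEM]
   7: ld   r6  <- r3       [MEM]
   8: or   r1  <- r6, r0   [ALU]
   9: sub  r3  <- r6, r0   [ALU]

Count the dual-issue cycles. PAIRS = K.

PAIRS = 3

0. add @i0  | RAW+WAW r2
1. add/ld @i1&i2  | dual
2. xor/st @i3&i4  | dual
3. st @i5  | no-port MEM/MEM
4. st @i6  | no-port MEM/MEM
5. ld @i7  | RAW r6
6. or/sub @i8&i9  | dual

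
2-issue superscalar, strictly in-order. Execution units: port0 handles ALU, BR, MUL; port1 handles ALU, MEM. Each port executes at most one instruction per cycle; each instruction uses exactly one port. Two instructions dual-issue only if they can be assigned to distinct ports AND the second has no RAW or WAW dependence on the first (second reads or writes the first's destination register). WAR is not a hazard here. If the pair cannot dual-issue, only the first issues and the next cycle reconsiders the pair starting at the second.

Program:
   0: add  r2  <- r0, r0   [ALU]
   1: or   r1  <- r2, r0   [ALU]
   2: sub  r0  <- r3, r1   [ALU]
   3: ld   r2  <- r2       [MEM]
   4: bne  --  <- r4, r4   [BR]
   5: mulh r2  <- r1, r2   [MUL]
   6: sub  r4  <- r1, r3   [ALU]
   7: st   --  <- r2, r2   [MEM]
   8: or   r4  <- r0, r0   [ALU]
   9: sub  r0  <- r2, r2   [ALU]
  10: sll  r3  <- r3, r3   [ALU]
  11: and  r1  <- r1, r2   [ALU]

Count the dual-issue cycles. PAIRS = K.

[0] i0  add.ALU  -- RAW r2
[1] i1  or.ALU  -- RAW r1
[2] i2&i3  sub.ALU/ld.MEM  -- 2-wide
[3] i4  bne.BR  -- no-port BR/MUL
[4] i5&i6  mulh.MUL/sub.ALU  -- 2-wide
[5] i7&i8  st.MEM/or.ALU  -- 2-wide
[6] i9&i10  sub.ALU/sll.ALU  -- 2-wide
[7] i11  and.ALU  -- tail

PAIRS = 4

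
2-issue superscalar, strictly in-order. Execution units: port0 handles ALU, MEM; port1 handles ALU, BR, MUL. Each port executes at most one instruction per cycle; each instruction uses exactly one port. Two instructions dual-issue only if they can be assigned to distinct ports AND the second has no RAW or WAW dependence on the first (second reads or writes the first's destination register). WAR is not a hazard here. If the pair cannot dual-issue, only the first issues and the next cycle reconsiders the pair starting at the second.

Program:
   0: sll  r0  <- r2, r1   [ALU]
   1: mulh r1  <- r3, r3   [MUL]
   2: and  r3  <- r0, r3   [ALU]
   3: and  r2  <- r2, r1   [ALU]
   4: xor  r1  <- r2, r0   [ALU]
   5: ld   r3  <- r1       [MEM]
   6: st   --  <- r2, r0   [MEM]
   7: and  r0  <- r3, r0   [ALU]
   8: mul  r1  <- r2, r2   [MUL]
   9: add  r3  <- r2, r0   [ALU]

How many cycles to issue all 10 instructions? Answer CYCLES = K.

c0: i0,i1 sll+mulh  dual
c1: i2,i3 and+and  dual
c2: i4 xor  RAW r1
c3: i5 ld  no-port MEM/MEM
c4: i6,i7 st+and  dual
c5: i8,i9 mul+add  dual

CYCLES = 6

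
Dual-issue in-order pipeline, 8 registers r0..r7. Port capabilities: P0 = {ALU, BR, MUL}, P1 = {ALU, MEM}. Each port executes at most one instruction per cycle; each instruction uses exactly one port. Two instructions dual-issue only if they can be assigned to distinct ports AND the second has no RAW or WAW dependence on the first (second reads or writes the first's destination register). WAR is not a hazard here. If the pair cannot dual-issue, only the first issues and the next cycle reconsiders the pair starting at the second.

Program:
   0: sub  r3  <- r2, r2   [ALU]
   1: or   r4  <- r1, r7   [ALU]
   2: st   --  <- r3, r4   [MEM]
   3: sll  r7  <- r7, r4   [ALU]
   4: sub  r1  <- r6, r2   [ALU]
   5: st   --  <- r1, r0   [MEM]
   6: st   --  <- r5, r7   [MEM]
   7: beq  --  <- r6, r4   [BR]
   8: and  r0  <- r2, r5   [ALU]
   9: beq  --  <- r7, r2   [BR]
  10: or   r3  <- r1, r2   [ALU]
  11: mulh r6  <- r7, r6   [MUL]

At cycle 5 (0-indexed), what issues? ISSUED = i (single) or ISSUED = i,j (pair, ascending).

ISSUED = 8,9

c0: i0+i1 sub+or  2-wide
c1: i2+i3 st+sll  2-wide
c2: i4 sub  RAW r1
c3: i5 st  no-port MEM/MEM
c4: i6+i7 st+beq  2-wide
c5: i8+i9 and+beq  2-wide
c6: i10+i11 or+mulh  2-wide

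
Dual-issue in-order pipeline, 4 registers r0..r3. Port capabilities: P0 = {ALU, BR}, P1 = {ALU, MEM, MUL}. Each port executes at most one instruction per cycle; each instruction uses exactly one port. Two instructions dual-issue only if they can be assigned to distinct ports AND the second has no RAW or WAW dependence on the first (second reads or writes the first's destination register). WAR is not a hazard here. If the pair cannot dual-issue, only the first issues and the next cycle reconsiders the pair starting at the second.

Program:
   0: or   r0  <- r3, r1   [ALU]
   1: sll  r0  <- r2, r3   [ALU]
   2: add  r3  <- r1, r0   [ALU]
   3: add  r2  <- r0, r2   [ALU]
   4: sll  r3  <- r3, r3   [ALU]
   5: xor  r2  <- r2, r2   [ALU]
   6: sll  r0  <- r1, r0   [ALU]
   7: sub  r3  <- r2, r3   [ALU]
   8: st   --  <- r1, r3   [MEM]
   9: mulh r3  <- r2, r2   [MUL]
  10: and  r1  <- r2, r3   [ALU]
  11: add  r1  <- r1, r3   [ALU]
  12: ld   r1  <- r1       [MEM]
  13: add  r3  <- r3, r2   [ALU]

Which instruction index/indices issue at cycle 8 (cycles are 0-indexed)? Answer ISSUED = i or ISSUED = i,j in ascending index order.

[0] i0  or.ALU  -- WAW r0
[1] i1  sll.ALU  -- RAW r0
[2] i2+i3  add.ALU/add.ALU  -- pair
[3] i4+i5  sll.ALU/xor.ALU  -- pair
[4] i6+i7  sll.ALU/sub.ALU  -- pair
[5] i8  st.MEM  -- no-port MEM/MUL
[6] i9  mulh.MUL  -- RAW r3
[7] i10  and.ALU  -- RAW+WAW r1
[8] i11  add.ALU  -- RAW+WAW r1
[9] i12+i13  ld.MEM/add.ALU  -- pair

ISSUED = 11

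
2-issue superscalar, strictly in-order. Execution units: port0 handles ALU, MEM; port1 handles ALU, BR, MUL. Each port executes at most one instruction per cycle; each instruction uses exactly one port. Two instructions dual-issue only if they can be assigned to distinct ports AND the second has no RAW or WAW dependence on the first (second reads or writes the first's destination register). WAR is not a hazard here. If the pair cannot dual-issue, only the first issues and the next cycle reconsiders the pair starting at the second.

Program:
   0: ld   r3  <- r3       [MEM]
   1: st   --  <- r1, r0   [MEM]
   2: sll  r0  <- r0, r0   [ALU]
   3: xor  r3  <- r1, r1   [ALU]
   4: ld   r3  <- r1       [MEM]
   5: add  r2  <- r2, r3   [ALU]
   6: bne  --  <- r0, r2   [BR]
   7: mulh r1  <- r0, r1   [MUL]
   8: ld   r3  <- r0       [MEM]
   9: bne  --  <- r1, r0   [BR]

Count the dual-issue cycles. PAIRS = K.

PAIRS = 2

#0 head=0: ld.MEM i0 no-port MEM/MEM
#1 head=1: st.MEM+sll.ALU i1,i2 pair
#2 head=3: xor.ALU i3 WAW r3
#3 head=4: ld.MEM i4 RAW r3
#4 head=5: add.ALU i5 RAW r2
#5 head=6: bne.BR i6 no-port BR/MUL
#6 head=7: mulh.MUL+ld.MEM i7,i8 pair
#7 head=9: bne.BR i9 tail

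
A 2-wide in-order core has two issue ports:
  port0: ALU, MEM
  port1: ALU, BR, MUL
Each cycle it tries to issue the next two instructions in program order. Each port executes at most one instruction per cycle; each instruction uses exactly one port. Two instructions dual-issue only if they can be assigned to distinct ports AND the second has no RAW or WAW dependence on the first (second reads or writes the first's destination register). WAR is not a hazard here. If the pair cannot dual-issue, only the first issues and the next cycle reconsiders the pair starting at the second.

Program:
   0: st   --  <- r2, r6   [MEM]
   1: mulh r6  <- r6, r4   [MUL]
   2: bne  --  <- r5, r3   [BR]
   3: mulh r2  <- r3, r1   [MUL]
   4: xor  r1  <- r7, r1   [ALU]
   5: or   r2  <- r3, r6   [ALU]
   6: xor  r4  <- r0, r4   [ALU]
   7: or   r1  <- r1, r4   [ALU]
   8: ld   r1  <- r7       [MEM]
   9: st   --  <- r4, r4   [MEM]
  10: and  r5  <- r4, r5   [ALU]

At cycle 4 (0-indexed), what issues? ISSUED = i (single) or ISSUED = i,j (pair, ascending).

ISSUED = 7

t=0 i0+i1:st+mulh ; dual
t=1 i2:bne ; no-port BR/MUL
t=2 i3+i4:mulh+xor ; dual
t=3 i5+i6:or+xor ; dual
t=4 i7:or ; WAW r1
t=5 i8:ld ; no-port MEM/MEM
t=6 i9+i10:st+and ; dual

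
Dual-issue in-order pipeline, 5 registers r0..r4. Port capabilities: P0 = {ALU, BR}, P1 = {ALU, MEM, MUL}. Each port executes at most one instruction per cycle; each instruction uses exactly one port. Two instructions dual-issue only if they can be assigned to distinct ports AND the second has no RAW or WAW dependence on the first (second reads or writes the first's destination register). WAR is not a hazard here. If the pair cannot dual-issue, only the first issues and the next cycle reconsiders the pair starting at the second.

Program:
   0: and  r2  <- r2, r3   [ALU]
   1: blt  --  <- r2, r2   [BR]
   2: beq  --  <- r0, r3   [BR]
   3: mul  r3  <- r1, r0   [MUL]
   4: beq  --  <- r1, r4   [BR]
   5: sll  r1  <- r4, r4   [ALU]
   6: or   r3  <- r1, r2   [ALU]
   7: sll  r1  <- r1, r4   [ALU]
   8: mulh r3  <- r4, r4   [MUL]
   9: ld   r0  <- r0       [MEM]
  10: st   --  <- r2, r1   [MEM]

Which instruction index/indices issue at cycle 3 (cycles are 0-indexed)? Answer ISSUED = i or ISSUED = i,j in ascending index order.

0. and.ALU @i0  | RAW r2
1. blt.BR @i1  | no-port BR/BR
2. beq.BR+mul.MUL @i2/i3  | dual
3. beq.BR+sll.ALU @i4/i5  | dual
4. or.ALU+sll.ALU @i6/i7  | dual
5. mulh.MUL @i8  | no-port MUL/MEM
6. ld.MEM @i9  | no-port MEM/MEM
7. st.MEM @i10  | tail

ISSUED = 4,5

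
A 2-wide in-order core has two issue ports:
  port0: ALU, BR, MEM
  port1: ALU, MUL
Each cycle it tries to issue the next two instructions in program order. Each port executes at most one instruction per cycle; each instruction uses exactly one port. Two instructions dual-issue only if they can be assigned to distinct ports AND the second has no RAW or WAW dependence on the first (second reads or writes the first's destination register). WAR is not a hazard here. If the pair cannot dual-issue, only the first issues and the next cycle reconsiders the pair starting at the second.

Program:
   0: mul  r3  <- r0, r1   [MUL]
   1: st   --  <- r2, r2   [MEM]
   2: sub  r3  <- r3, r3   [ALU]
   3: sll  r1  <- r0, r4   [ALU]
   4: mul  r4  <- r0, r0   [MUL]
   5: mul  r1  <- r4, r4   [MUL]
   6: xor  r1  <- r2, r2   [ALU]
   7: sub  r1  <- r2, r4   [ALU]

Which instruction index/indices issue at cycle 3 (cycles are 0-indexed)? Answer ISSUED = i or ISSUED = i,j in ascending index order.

ISSUED = 5

t=0 i0,i1:mul.MUL;st.MEM ; dual
t=1 i2,i3:sub.ALU;sll.ALU ; dual
t=2 i4:mul.MUL ; no-port MUL/MUL
t=3 i5:mul.MUL ; WAW r1
t=4 i6:xor.ALU ; WAW r1
t=5 i7:sub.ALU ; tail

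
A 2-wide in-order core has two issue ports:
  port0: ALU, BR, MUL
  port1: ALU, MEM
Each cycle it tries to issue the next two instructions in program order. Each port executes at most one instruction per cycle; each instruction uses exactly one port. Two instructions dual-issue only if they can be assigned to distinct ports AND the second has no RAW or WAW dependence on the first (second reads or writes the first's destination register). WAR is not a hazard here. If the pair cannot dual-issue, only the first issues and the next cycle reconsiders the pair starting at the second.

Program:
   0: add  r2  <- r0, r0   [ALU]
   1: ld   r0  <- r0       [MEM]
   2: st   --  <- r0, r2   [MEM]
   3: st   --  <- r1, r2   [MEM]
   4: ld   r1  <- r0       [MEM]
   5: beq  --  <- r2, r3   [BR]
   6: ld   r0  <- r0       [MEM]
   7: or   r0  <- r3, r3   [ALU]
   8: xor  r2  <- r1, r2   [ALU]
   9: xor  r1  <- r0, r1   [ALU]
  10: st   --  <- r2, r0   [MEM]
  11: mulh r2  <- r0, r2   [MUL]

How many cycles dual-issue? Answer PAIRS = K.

t=0 i0,i1:add.ALU ld.MEM ; dual
t=1 i2:st.MEM ; no-port MEM/MEM
t=2 i3:st.MEM ; no-port MEM/MEM
t=3 i4,i5:ld.MEM beq.BR ; dual
t=4 i6:ld.MEM ; WAW r0
t=5 i7,i8:or.ALU xor.ALU ; dual
t=6 i9,i10:xor.ALU st.MEM ; dual
t=7 i11:mulh.MUL ; tail

PAIRS = 4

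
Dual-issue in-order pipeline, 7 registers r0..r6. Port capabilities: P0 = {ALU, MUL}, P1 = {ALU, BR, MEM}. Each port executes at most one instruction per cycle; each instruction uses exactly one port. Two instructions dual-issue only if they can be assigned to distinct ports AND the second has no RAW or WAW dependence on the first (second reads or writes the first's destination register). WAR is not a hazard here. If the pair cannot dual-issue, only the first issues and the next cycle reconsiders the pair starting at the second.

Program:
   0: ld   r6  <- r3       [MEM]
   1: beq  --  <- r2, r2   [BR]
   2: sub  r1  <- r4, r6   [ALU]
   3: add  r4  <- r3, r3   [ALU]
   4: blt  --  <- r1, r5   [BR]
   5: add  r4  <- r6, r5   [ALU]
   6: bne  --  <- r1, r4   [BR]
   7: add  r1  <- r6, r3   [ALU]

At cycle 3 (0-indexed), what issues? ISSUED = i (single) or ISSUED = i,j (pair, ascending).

t=0 i0:ld ; no-port MEM/BR
t=1 i1,i2:beq;sub ; 2-wide
t=2 i3,i4:add;blt ; 2-wide
t=3 i5:add ; RAW r4
t=4 i6,i7:bne;add ; 2-wide

ISSUED = 5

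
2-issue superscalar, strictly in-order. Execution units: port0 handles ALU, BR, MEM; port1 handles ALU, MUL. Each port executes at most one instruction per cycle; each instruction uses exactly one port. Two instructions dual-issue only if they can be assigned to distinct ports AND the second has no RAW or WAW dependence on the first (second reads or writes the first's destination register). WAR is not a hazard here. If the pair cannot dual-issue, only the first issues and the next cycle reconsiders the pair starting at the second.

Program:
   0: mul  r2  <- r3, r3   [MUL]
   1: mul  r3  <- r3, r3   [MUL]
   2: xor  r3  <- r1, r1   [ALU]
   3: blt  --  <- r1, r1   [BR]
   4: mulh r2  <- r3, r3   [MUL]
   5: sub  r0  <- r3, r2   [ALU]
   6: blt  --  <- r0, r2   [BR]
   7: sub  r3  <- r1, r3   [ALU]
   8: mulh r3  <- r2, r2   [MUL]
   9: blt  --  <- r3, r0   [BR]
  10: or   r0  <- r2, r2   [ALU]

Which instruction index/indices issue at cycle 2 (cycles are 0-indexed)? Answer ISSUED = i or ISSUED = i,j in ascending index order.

  cy0 -> i0 (mul.MUL) no-port MUL/MUL
  cy1 -> i1 (mul.MUL) WAW r3
  cy2 -> i2&i3 (xor.ALU;blt.BR) pair
  cy3 -> i4 (mulh.MUL) RAW r2
  cy4 -> i5 (sub.ALU) RAW r0
  cy5 -> i6&i7 (blt.BR;sub.ALU) pair
  cy6 -> i8 (mulh.MUL) RAW r3
  cy7 -> i9&i10 (blt.BR;or.ALU) pair

ISSUED = 2,3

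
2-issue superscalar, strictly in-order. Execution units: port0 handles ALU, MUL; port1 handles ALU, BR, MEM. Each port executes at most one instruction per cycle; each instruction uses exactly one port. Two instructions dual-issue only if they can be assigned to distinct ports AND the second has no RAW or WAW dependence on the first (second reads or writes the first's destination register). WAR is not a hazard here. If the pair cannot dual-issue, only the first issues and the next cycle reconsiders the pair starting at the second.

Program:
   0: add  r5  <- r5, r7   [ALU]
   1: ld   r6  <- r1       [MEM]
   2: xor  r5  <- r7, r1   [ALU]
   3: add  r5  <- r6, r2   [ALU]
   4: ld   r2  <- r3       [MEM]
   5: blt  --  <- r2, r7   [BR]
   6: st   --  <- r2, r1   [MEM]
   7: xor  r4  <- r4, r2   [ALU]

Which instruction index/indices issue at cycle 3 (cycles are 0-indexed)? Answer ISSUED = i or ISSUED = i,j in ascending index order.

#0 head=0: add/ld i0&i1 2-wide
#1 head=2: xor i2 WAW r5
#2 head=3: add/ld i3&i4 2-wide
#3 head=5: blt i5 no-port BR/MEM
#4 head=6: st/xor i6&i7 2-wide

ISSUED = 5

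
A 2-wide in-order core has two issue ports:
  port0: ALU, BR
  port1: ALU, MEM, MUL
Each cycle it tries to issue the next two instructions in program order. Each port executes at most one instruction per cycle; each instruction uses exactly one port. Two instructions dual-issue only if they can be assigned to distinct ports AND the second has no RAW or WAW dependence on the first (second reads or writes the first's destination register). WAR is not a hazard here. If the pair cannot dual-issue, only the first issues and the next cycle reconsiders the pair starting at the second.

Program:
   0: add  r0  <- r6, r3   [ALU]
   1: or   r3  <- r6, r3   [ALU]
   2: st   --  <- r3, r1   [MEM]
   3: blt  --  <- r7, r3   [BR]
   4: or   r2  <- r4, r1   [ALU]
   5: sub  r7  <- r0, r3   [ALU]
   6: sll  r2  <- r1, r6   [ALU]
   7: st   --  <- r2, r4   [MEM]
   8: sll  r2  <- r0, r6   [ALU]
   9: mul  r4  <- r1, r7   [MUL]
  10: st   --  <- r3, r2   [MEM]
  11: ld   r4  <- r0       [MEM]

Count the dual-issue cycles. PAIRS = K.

  cy0 -> i0,i1 (add/or) dual
  cy1 -> i2,i3 (st/blt) dual
  cy2 -> i4,i5 (or/sub) dual
  cy3 -> i6 (sll) RAW r2
  cy4 -> i7,i8 (st/sll) dual
  cy5 -> i9 (mul) no-port MUL/MEM
  cy6 -> i10 (st) no-port MEM/MEM
  cy7 -> i11 (ld) tail

PAIRS = 4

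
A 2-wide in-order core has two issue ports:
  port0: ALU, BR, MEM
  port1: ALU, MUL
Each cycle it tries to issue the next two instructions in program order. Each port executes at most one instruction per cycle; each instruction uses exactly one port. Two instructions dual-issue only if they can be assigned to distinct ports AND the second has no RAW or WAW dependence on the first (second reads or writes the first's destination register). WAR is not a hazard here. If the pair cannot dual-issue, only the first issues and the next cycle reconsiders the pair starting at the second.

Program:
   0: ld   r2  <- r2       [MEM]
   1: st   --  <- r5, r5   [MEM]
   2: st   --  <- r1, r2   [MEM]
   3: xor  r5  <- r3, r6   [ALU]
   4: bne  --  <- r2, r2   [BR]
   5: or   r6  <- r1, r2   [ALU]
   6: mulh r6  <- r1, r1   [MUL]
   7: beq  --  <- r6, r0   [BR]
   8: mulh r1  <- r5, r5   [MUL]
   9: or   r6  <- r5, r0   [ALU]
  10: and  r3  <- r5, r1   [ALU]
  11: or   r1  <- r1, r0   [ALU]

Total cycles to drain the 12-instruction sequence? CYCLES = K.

CYCLES = 8

[0] i0  ld  -- no-port MEM/MEM
[1] i1  st  -- no-port MEM/MEM
[2] i2,i3  st;xor  -- 2-wide
[3] i4,i5  bne;or  -- 2-wide
[4] i6  mulh  -- RAW r6
[5] i7,i8  beq;mulh  -- 2-wide
[6] i9,i10  or;and  -- 2-wide
[7] i11  or  -- tail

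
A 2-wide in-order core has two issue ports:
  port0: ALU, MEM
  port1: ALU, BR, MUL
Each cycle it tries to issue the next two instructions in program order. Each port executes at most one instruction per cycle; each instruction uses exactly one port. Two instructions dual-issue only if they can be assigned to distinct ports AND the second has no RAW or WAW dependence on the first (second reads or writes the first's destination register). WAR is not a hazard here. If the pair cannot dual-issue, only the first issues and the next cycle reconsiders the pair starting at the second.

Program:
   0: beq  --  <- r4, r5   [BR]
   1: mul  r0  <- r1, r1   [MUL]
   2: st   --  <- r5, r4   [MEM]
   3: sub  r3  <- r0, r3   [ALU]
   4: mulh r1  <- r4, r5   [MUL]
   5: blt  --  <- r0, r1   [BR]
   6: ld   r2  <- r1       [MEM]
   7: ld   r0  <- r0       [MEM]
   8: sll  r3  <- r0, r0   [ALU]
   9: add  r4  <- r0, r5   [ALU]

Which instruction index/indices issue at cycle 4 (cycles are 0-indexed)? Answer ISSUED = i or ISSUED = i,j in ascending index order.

c0: i0 beq.BR  no-port BR/MUL
c1: i1,i2 mul.MUL st.MEM  dual
c2: i3,i4 sub.ALU mulh.MUL  dual
c3: i5,i6 blt.BR ld.MEM  dual
c4: i7 ld.MEM  RAW r0
c5: i8,i9 sll.ALU add.ALU  dual

ISSUED = 7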